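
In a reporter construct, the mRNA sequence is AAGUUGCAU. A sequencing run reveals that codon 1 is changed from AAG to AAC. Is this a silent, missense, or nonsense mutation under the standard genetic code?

Position 3 falls in codon 1: AAG → Lys.
After the substitution the codon is AAC → Asn.
Lys ≠ Asn, so this is a missense mutation.

missense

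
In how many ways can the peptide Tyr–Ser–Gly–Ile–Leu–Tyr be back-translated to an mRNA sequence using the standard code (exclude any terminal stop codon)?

1728

Tyr: 2 codons.
Ser: 6 codons.
Gly: 4 codons.
Ile: 3 codons.
Leu: 6 codons.
Tyr: 2 codons.
2 × 6 × 4 × 3 × 6 × 2 = 1728.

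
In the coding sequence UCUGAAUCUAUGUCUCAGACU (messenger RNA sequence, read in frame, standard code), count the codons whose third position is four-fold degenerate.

Codon 1 UCU (Ser): third position 4-fold.
Codon 2 GAA (Glu): third position 2-fold.
Codon 3 UCU (Ser): third position 4-fold.
Codon 4 AUG (Met): third position 1-fold.
Codon 5 UCU (Ser): third position 4-fold.
Codon 6 CAG (Gln): third position 2-fold.
Codon 7 ACU (Thr): third position 4-fold.
Four-fold degenerate third positions: 4.

4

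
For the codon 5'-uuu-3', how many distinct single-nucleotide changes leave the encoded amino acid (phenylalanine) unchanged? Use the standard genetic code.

Position 1: none → 0 synonymous.
Position 2: none → 0 synonymous.
Position 3: UUC → 1 synonymous.
Total: 0 + 0 + 1 = 1.

1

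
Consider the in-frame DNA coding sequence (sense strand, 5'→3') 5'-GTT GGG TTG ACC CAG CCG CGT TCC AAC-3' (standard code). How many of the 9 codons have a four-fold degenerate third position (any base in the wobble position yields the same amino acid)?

Codon 1 GTT (Val): third position 4-fold.
Codon 2 GGG (Gly): third position 4-fold.
Codon 3 TTG (Leu): third position 2-fold.
Codon 4 ACC (Thr): third position 4-fold.
Codon 5 CAG (Gln): third position 2-fold.
Codon 6 CCG (Pro): third position 4-fold.
Codon 7 CGT (Arg): third position 4-fold.
Codon 8 TCC (Ser): third position 4-fold.
Codon 9 AAC (Asn): third position 2-fold.
Four-fold degenerate third positions: 6.

6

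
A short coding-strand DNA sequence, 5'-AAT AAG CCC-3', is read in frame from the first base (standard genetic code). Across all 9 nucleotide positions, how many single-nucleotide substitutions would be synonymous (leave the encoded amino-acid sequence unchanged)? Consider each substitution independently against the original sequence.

Codon 1 (AAT, Asn): 1 synonymous substitution.
Codon 2 (AAG, Lys): 1 synonymous substitution.
Codon 3 (CCC, Pro): 3 synonymous substitutions.
Total: 1 + 1 + 3 = 5.

5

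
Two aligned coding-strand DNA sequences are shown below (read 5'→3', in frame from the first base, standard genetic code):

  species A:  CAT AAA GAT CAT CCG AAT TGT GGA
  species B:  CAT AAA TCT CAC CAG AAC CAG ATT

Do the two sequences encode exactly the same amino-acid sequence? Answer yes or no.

Codon 1: CAT His / CAT His — identical.
Codon 2: AAA Lys / AAA Lys — identical.
Codon 3: GAT Asp / TCT Ser — nonsynonymous.
Codon 4: CAT His / CAC His — synonymous.
Codon 5: CCG Pro / CAG Gln — nonsynonymous.
Codon 6: AAT Asn / AAC Asn — synonymous.
Codon 7: TGT Cys / CAG Gln — nonsynonymous.
Codon 8: GGA Gly / ATT Ile — nonsynonymous.
Nonsynonymous differences: 4 → different protein.

no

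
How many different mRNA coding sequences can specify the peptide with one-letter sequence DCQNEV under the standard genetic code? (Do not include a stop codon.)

Asp: 2 codons.
Cys: 2 codons.
Gln: 2 codons.
Asn: 2 codons.
Glu: 2 codons.
Val: 4 codons.
2 × 2 × 2 × 2 × 2 × 4 = 128.

128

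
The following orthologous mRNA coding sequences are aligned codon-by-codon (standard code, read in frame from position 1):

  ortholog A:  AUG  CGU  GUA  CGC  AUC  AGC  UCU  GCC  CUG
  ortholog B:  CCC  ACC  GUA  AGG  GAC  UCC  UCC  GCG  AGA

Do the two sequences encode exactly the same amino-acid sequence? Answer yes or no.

no

Codon 1: AUG Met / CCC Pro — nonsynonymous.
Codon 2: CGU Arg / ACC Thr — nonsynonymous.
Codon 3: GUA Val / GUA Val — identical.
Codon 4: CGC Arg / AGG Arg — synonymous.
Codon 5: AUC Ile / GAC Asp — nonsynonymous.
Codon 6: AGC Ser / UCC Ser — synonymous.
Codon 7: UCU Ser / UCC Ser — synonymous.
Codon 8: GCC Ala / GCG Ala — synonymous.
Codon 9: CUG Leu / AGA Arg — nonsynonymous.
Nonsynonymous differences: 4 → different protein.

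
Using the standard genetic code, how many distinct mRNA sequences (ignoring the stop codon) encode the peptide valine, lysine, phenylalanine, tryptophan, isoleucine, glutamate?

96

Val: 4 codons.
Lys: 2 codons.
Phe: 2 codons.
Trp: 1 codon.
Ile: 3 codons.
Glu: 2 codons.
4 × 2 × 2 × 1 × 3 × 2 = 96.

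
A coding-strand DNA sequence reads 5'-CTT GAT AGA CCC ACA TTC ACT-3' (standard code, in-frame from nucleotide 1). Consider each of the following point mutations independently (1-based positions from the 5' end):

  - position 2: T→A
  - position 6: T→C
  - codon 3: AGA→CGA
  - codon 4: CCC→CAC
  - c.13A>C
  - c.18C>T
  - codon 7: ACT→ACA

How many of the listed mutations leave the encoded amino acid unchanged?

Codon 1: CTT (Leu) → CAT (His) — missense.
Codon 2: GAT (Asp) → GAC (Asp) — synonymous.
Codon 3: AGA (Arg) → CGA (Arg) — synonymous.
Codon 4: CCC (Pro) → CAC (His) — missense.
Codon 5: ACA (Thr) → CCA (Pro) — missense.
Codon 6: TTC (Phe) → TTT (Phe) — synonymous.
Codon 7: ACT (Thr) → ACA (Thr) — synonymous.
Synonymous: 4 of 7.

4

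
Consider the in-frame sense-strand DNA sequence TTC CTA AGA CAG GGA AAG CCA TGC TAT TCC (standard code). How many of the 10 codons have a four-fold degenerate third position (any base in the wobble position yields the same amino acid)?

Codon 1 TTC (Phe): third position 2-fold.
Codon 2 CTA (Leu): third position 4-fold.
Codon 3 AGA (Arg): third position 2-fold.
Codon 4 CAG (Gln): third position 2-fold.
Codon 5 GGA (Gly): third position 4-fold.
Codon 6 AAG (Lys): third position 2-fold.
Codon 7 CCA (Pro): third position 4-fold.
Codon 8 TGC (Cys): third position 2-fold.
Codon 9 TAT (Tyr): third position 2-fold.
Codon 10 TCC (Ser): third position 4-fold.
Four-fold degenerate third positions: 4.

4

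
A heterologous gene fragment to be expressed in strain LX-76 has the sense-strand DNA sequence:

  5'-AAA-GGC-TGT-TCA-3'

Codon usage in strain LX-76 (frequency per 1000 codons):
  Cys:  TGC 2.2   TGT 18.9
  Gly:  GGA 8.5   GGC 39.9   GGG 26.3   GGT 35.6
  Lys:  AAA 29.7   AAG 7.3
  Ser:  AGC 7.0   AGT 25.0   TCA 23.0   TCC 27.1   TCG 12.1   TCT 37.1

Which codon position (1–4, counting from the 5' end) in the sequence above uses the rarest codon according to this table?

Codon 1 AAA (Lys): 29.7 per 1000.
Codon 2 GGC (Gly): 39.9 per 1000.
Codon 3 TGT (Cys): 18.9 per 1000.
Codon 4 TCA (Ser): 23.0 per 1000.
Lowest frequency is 18.9 at codon 3.

3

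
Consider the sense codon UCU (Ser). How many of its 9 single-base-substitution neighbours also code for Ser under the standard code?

3

Position 1: none → 0 synonymous.
Position 2: none → 0 synonymous.
Position 3: UCC, UCA, UCG → 3 synonymous.
Total: 0 + 0 + 3 = 3.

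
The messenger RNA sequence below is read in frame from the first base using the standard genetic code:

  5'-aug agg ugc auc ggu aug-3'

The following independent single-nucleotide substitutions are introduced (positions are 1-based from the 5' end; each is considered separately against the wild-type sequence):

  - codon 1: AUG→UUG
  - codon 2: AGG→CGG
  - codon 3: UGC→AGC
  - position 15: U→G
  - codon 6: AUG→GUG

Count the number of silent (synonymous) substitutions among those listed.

2

Codon 1: AUG (Met) → UUG (Leu) — missense.
Codon 2: AGG (Arg) → CGG (Arg) — synonymous.
Codon 3: UGC (Cys) → AGC (Ser) — missense.
Codon 5: GGU (Gly) → GGG (Gly) — synonymous.
Codon 6: AUG (Met) → GUG (Val) — missense.
Synonymous: 2 of 5.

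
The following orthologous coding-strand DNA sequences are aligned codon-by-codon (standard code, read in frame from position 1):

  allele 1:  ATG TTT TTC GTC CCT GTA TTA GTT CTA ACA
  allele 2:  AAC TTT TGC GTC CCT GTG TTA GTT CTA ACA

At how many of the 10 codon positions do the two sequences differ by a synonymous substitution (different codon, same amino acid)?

Codon 1: ATG Met / AAC Asn — nonsynonymous.
Codon 2: TTT Phe / TTT Phe — identical.
Codon 3: TTC Phe / TGC Cys — nonsynonymous.
Codon 4: GTC Val / GTC Val — identical.
Codon 5: CCT Pro / CCT Pro — identical.
Codon 6: GTA Val / GTG Val — synonymous.
Codon 7: TTA Leu / TTA Leu — identical.
Codon 8: GTT Val / GTT Val — identical.
Codon 9: CTA Leu / CTA Leu — identical.
Codon 10: ACA Thr / ACA Thr — identical.
Synonymous differences: 1.

1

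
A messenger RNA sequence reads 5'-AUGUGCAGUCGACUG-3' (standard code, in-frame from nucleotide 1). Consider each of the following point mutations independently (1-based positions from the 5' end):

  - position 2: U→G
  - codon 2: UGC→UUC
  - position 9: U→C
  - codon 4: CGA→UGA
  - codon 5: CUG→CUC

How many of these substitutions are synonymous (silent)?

Codon 1: AUG (Met) → AGG (Arg) — missense.
Codon 2: UGC (Cys) → UUC (Phe) — missense.
Codon 3: AGU (Ser) → AGC (Ser) — synonymous.
Codon 4: CGA (Arg) → UGA (Stop) — nonsense.
Codon 5: CUG (Leu) → CUC (Leu) — synonymous.
Synonymous: 2 of 5.

2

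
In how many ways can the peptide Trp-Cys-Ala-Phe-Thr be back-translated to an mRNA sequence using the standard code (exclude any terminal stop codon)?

Trp: 1 codon.
Cys: 2 codons.
Ala: 4 codons.
Phe: 2 codons.
Thr: 4 codons.
1 × 2 × 4 × 2 × 4 = 64.

64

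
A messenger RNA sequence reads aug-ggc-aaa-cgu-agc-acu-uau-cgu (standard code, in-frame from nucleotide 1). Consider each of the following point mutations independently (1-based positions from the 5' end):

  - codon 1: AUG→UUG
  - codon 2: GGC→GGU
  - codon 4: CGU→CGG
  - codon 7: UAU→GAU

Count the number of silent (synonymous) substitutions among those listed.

2

Codon 1: AUG (Met) → UUG (Leu) — missense.
Codon 2: GGC (Gly) → GGU (Gly) — synonymous.
Codon 4: CGU (Arg) → CGG (Arg) — synonymous.
Codon 7: UAU (Tyr) → GAU (Asp) — missense.
Synonymous: 2 of 4.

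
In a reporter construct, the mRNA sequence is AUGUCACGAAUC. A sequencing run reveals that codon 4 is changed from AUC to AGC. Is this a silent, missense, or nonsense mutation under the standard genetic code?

missense

Position 11 falls in codon 4: AUC → Ile.
After the substitution the codon is AGC → Ser.
Ile ≠ Ser, so this is a missense mutation.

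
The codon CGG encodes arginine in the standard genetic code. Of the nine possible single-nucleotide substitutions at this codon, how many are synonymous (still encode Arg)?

Position 1: AGG → 1 synonymous.
Position 2: none → 0 synonymous.
Position 3: CGU, CGC, CGA → 3 synonymous.
Total: 1 + 0 + 3 = 4.

4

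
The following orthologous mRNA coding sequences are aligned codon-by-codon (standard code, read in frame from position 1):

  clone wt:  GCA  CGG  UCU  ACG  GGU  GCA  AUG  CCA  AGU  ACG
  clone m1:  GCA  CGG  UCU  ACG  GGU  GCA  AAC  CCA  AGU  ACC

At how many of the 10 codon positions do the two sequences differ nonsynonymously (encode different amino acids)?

1

Codon 1: GCA Ala / GCA Ala — identical.
Codon 2: CGG Arg / CGG Arg — identical.
Codon 3: UCU Ser / UCU Ser — identical.
Codon 4: ACG Thr / ACG Thr — identical.
Codon 5: GGU Gly / GGU Gly — identical.
Codon 6: GCA Ala / GCA Ala — identical.
Codon 7: AUG Met / AAC Asn — nonsynonymous.
Codon 8: CCA Pro / CCA Pro — identical.
Codon 9: AGU Ser / AGU Ser — identical.
Codon 10: ACG Thr / ACC Thr — synonymous.
Nonsynonymous differences: 1.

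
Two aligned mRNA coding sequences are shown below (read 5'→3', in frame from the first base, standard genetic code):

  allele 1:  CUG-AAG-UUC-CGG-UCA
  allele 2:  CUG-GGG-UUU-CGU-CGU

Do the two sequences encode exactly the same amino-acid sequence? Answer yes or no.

no

Codon 1: CUG Leu / CUG Leu — identical.
Codon 2: AAG Lys / GGG Gly — nonsynonymous.
Codon 3: UUC Phe / UUU Phe — synonymous.
Codon 4: CGG Arg / CGU Arg — synonymous.
Codon 5: UCA Ser / CGU Arg — nonsynonymous.
Nonsynonymous differences: 2 → different protein.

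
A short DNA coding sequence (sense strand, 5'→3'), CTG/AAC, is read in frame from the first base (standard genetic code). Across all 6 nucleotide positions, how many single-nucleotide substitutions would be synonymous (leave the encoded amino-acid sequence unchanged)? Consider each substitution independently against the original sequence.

Codon 1 (CTG, Leu): 4 synonymous substitutions.
Codon 2 (AAC, Asn): 1 synonymous substitution.
Total: 4 + 1 = 5.

5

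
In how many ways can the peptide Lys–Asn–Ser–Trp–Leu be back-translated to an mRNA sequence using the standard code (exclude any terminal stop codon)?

144

Lys: 2 codons.
Asn: 2 codons.
Ser: 6 codons.
Trp: 1 codon.
Leu: 6 codons.
2 × 2 × 6 × 1 × 6 = 144.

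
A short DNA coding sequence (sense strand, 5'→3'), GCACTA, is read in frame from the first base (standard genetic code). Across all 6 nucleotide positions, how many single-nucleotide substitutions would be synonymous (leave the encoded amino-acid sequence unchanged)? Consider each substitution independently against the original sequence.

7

Codon 1 (GCA, Ala): 3 synonymous substitutions.
Codon 2 (CTA, Leu): 4 synonymous substitutions.
Total: 3 + 4 = 7.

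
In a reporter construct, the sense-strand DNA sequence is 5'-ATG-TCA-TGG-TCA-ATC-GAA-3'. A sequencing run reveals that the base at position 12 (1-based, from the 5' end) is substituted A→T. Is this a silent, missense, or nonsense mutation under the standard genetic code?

silent

Position 12 falls in codon 4: TCA → Ser.
After the substitution the codon is TCT → Ser.
Both encode Ser, so the change is synonymous.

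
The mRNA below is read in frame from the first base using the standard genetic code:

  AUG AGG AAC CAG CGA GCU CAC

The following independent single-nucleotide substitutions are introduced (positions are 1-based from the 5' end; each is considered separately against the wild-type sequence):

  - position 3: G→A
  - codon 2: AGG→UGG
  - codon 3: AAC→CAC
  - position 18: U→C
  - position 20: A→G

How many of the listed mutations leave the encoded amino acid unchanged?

1

Codon 1: AUG (Met) → AUA (Ile) — missense.
Codon 2: AGG (Arg) → UGG (Trp) — missense.
Codon 3: AAC (Asn) → CAC (His) — missense.
Codon 6: GCU (Ala) → GCC (Ala) — synonymous.
Codon 7: CAC (His) → CGC (Arg) — missense.
Synonymous: 1 of 5.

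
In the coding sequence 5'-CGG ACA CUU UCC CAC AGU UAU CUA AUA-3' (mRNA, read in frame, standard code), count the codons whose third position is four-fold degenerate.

5

Codon 1 CGG (Arg): third position 4-fold.
Codon 2 ACA (Thr): third position 4-fold.
Codon 3 CUU (Leu): third position 4-fold.
Codon 4 UCC (Ser): third position 4-fold.
Codon 5 CAC (His): third position 2-fold.
Codon 6 AGU (Ser): third position 2-fold.
Codon 7 UAU (Tyr): third position 2-fold.
Codon 8 CUA (Leu): third position 4-fold.
Codon 9 AUA (Ile): third position 3-fold.
Four-fold degenerate third positions: 5.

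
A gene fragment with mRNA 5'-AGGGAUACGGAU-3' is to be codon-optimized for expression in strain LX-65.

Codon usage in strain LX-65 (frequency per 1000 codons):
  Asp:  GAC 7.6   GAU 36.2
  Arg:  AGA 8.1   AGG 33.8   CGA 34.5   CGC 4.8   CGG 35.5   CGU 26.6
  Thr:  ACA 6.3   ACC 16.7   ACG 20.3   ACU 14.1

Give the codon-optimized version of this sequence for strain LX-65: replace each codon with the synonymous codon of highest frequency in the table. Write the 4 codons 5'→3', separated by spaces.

Codon 1 (Arg): best is CGG at 35.5.
Codon 2 (Asp): best is GAU at 36.2.
Codon 3 (Thr): best is ACG at 20.3.
Codon 4 (Asp): best is GAU at 36.2.

CGG GAU ACG GAU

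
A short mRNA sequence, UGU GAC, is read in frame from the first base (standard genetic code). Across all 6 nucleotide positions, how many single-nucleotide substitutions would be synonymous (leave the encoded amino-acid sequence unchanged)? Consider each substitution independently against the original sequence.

Codon 1 (UGU, Cys): 1 synonymous substitution.
Codon 2 (GAC, Asp): 1 synonymous substitution.
Total: 1 + 1 = 2.

2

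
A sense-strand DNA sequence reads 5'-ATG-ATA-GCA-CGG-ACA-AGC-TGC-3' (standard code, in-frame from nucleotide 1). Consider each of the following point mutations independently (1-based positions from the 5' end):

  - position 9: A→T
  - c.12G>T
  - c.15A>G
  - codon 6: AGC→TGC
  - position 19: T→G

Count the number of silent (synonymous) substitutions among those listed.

3

Codon 3: GCA (Ala) → GCT (Ala) — synonymous.
Codon 4: CGG (Arg) → CGT (Arg) — synonymous.
Codon 5: ACA (Thr) → ACG (Thr) — synonymous.
Codon 6: AGC (Ser) → TGC (Cys) — missense.
Codon 7: TGC (Cys) → GGC (Gly) — missense.
Synonymous: 3 of 5.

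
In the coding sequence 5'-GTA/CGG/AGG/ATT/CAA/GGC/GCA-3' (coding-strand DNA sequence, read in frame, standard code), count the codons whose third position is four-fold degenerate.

4

Codon 1 GTA (Val): third position 4-fold.
Codon 2 CGG (Arg): third position 4-fold.
Codon 3 AGG (Arg): third position 2-fold.
Codon 4 ATT (Ile): third position 3-fold.
Codon 5 CAA (Gln): third position 2-fold.
Codon 6 GGC (Gly): third position 4-fold.
Codon 7 GCA (Ala): third position 4-fold.
Four-fold degenerate third positions: 4.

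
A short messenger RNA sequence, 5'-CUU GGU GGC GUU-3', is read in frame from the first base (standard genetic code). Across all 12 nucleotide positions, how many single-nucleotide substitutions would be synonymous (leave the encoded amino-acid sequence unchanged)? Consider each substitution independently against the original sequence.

Codon 1 (CUU, Leu): 3 synonymous substitutions.
Codon 2 (GGU, Gly): 3 synonymous substitutions.
Codon 3 (GGC, Gly): 3 synonymous substitutions.
Codon 4 (GUU, Val): 3 synonymous substitutions.
Total: 3 + 3 + 3 + 3 = 12.

12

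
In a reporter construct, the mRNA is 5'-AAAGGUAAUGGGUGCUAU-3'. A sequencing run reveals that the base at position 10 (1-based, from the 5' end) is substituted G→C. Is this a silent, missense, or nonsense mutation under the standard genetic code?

Position 10 falls in codon 4: GGG → Gly.
After the substitution the codon is CGG → Arg.
Gly ≠ Arg, so this is a missense mutation.

missense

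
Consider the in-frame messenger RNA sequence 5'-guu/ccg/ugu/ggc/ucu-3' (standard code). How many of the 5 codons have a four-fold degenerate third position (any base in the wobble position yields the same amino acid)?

Codon 1 GUU (Val): third position 4-fold.
Codon 2 CCG (Pro): third position 4-fold.
Codon 3 UGU (Cys): third position 2-fold.
Codon 4 GGC (Gly): third position 4-fold.
Codon 5 UCU (Ser): third position 4-fold.
Four-fold degenerate third positions: 4.

4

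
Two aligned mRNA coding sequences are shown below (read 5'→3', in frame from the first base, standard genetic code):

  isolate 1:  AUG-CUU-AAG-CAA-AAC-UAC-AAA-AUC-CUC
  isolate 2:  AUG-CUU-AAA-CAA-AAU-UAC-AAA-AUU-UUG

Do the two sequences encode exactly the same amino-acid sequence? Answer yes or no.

yes

Codon 1: AUG Met / AUG Met — identical.
Codon 2: CUU Leu / CUU Leu — identical.
Codon 3: AAG Lys / AAA Lys — synonymous.
Codon 4: CAA Gln / CAA Gln — identical.
Codon 5: AAC Asn / AAU Asn — synonymous.
Codon 6: UAC Tyr / UAC Tyr — identical.
Codon 7: AAA Lys / AAA Lys — identical.
Codon 8: AUC Ile / AUU Ile — synonymous.
Codon 9: CUC Leu / UUG Leu — synonymous.
Nonsynonymous differences: 0 → same protein.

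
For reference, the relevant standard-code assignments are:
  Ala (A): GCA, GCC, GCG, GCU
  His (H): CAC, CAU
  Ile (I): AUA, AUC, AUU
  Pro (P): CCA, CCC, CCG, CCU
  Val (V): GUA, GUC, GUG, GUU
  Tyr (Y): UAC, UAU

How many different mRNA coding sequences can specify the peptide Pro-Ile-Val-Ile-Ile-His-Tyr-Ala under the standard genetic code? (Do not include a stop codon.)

Pro: 4 codons.
Ile: 3 codons.
Val: 4 codons.
Ile: 3 codons.
Ile: 3 codons.
His: 2 codons.
Tyr: 2 codons.
Ala: 4 codons.
4 × 3 × 4 × 3 × 3 × 2 × 2 × 4 = 6912.

6912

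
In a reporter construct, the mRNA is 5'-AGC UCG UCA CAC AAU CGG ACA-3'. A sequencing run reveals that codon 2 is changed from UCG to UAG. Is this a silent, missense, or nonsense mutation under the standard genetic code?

nonsense

Position 5 falls in codon 2: UCG → Ser.
After the substitution the codon is UAG → Stop.
The new codon is a stop codon, so this is a nonsense mutation.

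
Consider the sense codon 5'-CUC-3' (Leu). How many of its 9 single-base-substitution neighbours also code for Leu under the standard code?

Position 1: none → 0 synonymous.
Position 2: none → 0 synonymous.
Position 3: CUU, CUA, CUG → 3 synonymous.
Total: 0 + 0 + 3 = 3.

3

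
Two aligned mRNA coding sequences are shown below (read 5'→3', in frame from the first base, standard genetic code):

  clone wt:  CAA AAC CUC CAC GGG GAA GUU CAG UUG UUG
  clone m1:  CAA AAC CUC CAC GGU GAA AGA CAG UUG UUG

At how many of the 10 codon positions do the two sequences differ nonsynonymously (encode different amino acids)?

1

Codon 1: CAA Gln / CAA Gln — identical.
Codon 2: AAC Asn / AAC Asn — identical.
Codon 3: CUC Leu / CUC Leu — identical.
Codon 4: CAC His / CAC His — identical.
Codon 5: GGG Gly / GGU Gly — synonymous.
Codon 6: GAA Glu / GAA Glu — identical.
Codon 7: GUU Val / AGA Arg — nonsynonymous.
Codon 8: CAG Gln / CAG Gln — identical.
Codon 9: UUG Leu / UUG Leu — identical.
Codon 10: UUG Leu / UUG Leu — identical.
Nonsynonymous differences: 1.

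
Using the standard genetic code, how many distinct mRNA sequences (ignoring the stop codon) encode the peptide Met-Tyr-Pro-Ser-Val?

192

Met: 1 codon.
Tyr: 2 codons.
Pro: 4 codons.
Ser: 6 codons.
Val: 4 codons.
1 × 2 × 4 × 6 × 4 = 192.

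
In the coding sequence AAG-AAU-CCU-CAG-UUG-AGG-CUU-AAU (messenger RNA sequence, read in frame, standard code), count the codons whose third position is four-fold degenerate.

2

Codon 1 AAG (Lys): third position 2-fold.
Codon 2 AAU (Asn): third position 2-fold.
Codon 3 CCU (Pro): third position 4-fold.
Codon 4 CAG (Gln): third position 2-fold.
Codon 5 UUG (Leu): third position 2-fold.
Codon 6 AGG (Arg): third position 2-fold.
Codon 7 CUU (Leu): third position 4-fold.
Codon 8 AAU (Asn): third position 2-fold.
Four-fold degenerate third positions: 2.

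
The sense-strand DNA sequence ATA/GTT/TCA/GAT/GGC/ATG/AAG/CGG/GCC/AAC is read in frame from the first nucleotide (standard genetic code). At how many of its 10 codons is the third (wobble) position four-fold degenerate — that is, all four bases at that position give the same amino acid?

Codon 1 ATA (Ile): third position 3-fold.
Codon 2 GTT (Val): third position 4-fold.
Codon 3 TCA (Ser): third position 4-fold.
Codon 4 GAT (Asp): third position 2-fold.
Codon 5 GGC (Gly): third position 4-fold.
Codon 6 ATG (Met): third position 1-fold.
Codon 7 AAG (Lys): third position 2-fold.
Codon 8 CGG (Arg): third position 4-fold.
Codon 9 GCC (Ala): third position 4-fold.
Codon 10 AAC (Asn): third position 2-fold.
Four-fold degenerate third positions: 5.

5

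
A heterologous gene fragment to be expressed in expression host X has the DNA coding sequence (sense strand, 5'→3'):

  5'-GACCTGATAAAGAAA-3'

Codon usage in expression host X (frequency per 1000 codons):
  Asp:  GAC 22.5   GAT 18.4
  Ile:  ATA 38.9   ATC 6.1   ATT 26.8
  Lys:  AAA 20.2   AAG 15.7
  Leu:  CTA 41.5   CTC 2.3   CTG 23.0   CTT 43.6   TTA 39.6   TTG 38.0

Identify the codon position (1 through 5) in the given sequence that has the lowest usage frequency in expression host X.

Codon 1 GAC (Asp): 22.5 per 1000.
Codon 2 CTG (Leu): 23.0 per 1000.
Codon 3 ATA (Ile): 38.9 per 1000.
Codon 4 AAG (Lys): 15.7 per 1000.
Codon 5 AAA (Lys): 20.2 per 1000.
Lowest frequency is 15.7 at codon 4.

4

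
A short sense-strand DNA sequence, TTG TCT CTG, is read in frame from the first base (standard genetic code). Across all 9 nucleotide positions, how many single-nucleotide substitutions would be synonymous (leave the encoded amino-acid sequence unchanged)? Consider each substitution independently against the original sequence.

9

Codon 1 (TTG, Leu): 2 synonymous substitutions.
Codon 2 (TCT, Ser): 3 synonymous substitutions.
Codon 3 (CTG, Leu): 4 synonymous substitutions.
Total: 2 + 3 + 4 = 9.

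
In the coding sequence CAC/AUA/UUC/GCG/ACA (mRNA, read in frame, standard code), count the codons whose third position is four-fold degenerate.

2

Codon 1 CAC (His): third position 2-fold.
Codon 2 AUA (Ile): third position 3-fold.
Codon 3 UUC (Phe): third position 2-fold.
Codon 4 GCG (Ala): third position 4-fold.
Codon 5 ACA (Thr): third position 4-fold.
Four-fold degenerate third positions: 2.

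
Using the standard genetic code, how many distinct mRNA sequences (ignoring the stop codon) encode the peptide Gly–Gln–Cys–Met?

16

Gly: 4 codons.
Gln: 2 codons.
Cys: 2 codons.
Met: 1 codon.
4 × 2 × 2 × 1 = 16.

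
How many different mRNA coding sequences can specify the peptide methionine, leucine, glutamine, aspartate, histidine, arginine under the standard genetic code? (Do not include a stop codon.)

288

Met: 1 codon.
Leu: 6 codons.
Gln: 2 codons.
Asp: 2 codons.
His: 2 codons.
Arg: 6 codons.
1 × 6 × 2 × 2 × 2 × 6 = 288.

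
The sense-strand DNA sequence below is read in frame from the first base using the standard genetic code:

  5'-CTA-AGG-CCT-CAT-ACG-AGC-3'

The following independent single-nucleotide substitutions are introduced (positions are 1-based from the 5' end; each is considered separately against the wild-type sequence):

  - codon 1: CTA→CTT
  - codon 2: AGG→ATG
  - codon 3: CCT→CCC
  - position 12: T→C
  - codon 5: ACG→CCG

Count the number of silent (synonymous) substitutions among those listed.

3

Codon 1: CTA (Leu) → CTT (Leu) — synonymous.
Codon 2: AGG (Arg) → ATG (Met) — missense.
Codon 3: CCT (Pro) → CCC (Pro) — synonymous.
Codon 4: CAT (His) → CAC (His) — synonymous.
Codon 5: ACG (Thr) → CCG (Pro) — missense.
Synonymous: 3 of 5.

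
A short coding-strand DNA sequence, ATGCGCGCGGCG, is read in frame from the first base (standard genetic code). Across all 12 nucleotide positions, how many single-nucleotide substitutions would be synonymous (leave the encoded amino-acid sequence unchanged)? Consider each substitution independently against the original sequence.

Codon 1 (ATG, Met): 0 synonymous substitutions.
Codon 2 (CGC, Arg): 3 synonymous substitutions.
Codon 3 (GCG, Ala): 3 synonymous substitutions.
Codon 4 (GCG, Ala): 3 synonymous substitutions.
Total: 0 + 3 + 3 + 3 = 9.

9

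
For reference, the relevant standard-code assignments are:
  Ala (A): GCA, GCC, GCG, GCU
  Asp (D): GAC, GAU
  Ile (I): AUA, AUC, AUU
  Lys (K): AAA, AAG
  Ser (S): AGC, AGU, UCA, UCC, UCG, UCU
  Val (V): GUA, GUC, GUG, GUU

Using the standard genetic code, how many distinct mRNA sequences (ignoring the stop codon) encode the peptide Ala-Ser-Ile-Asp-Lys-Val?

1152

Ala: 4 codons.
Ser: 6 codons.
Ile: 3 codons.
Asp: 2 codons.
Lys: 2 codons.
Val: 4 codons.
4 × 6 × 3 × 2 × 2 × 4 = 1152.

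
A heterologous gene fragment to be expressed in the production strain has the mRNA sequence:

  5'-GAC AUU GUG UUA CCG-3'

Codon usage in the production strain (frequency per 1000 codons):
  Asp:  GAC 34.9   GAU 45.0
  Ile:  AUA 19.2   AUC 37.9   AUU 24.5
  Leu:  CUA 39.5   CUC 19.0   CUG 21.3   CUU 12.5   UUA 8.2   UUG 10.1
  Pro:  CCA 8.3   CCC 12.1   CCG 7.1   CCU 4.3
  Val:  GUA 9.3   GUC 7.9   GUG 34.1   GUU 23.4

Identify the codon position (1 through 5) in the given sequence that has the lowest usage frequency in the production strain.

Codon 1 GAC (Asp): 34.9 per 1000.
Codon 2 AUU (Ile): 24.5 per 1000.
Codon 3 GUG (Val): 34.1 per 1000.
Codon 4 UUA (Leu): 8.2 per 1000.
Codon 5 CCG (Pro): 7.1 per 1000.
Lowest frequency is 7.1 at codon 5.

5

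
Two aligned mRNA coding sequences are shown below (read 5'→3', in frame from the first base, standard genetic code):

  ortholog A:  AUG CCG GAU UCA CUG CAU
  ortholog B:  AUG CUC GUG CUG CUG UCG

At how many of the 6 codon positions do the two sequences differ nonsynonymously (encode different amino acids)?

Codon 1: AUG Met / AUG Met — identical.
Codon 2: CCG Pro / CUC Leu — nonsynonymous.
Codon 3: GAU Asp / GUG Val — nonsynonymous.
Codon 4: UCA Ser / CUG Leu — nonsynonymous.
Codon 5: CUG Leu / CUG Leu — identical.
Codon 6: CAU His / UCG Ser — nonsynonymous.
Nonsynonymous differences: 4.

4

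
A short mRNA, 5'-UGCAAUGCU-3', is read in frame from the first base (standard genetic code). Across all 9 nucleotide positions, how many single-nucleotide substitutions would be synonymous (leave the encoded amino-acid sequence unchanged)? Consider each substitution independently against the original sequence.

5

Codon 1 (UGC, Cys): 1 synonymous substitution.
Codon 2 (AAU, Asn): 1 synonymous substitution.
Codon 3 (GCU, Ala): 3 synonymous substitutions.
Total: 1 + 1 + 3 = 5.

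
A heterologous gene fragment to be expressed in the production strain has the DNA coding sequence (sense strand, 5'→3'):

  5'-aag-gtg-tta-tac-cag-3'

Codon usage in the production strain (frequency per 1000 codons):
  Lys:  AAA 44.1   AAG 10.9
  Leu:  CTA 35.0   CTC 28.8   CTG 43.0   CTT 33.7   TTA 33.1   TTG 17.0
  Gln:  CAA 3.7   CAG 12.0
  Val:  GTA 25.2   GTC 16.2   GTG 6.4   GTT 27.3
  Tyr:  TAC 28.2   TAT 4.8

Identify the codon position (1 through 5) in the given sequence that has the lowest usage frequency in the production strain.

2

Codon 1 AAG (Lys): 10.9 per 1000.
Codon 2 GTG (Val): 6.4 per 1000.
Codon 3 TTA (Leu): 33.1 per 1000.
Codon 4 TAC (Tyr): 28.2 per 1000.
Codon 5 CAG (Gln): 12.0 per 1000.
Lowest frequency is 6.4 at codon 2.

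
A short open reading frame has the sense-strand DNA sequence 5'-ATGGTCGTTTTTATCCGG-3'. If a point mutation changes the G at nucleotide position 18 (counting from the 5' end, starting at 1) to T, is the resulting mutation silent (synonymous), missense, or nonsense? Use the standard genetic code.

Position 18 falls in codon 6: CGG → Arg.
After the substitution the codon is CGT → Arg.
Both encode Arg, so the change is synonymous.

silent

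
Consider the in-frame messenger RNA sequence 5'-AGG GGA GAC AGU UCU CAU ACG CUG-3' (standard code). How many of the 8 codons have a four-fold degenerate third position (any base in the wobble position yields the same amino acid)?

Codon 1 AGG (Arg): third position 2-fold.
Codon 2 GGA (Gly): third position 4-fold.
Codon 3 GAC (Asp): third position 2-fold.
Codon 4 AGU (Ser): third position 2-fold.
Codon 5 UCU (Ser): third position 4-fold.
Codon 6 CAU (His): third position 2-fold.
Codon 7 ACG (Thr): third position 4-fold.
Codon 8 CUG (Leu): third position 4-fold.
Four-fold degenerate third positions: 4.

4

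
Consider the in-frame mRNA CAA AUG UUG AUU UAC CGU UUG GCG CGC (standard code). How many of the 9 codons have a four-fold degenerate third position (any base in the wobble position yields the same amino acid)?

Codon 1 CAA (Gln): third position 2-fold.
Codon 2 AUG (Met): third position 1-fold.
Codon 3 UUG (Leu): third position 2-fold.
Codon 4 AUU (Ile): third position 3-fold.
Codon 5 UAC (Tyr): third position 2-fold.
Codon 6 CGU (Arg): third position 4-fold.
Codon 7 UUG (Leu): third position 2-fold.
Codon 8 GCG (Ala): third position 4-fold.
Codon 9 CGC (Arg): third position 4-fold.
Four-fold degenerate third positions: 3.

3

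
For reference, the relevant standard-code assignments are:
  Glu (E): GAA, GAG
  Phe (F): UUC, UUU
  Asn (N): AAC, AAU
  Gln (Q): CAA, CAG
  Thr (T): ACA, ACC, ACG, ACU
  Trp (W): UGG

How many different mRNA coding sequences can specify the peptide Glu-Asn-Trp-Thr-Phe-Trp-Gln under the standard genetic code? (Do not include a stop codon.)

Glu: 2 codons.
Asn: 2 codons.
Trp: 1 codon.
Thr: 4 codons.
Phe: 2 codons.
Trp: 1 codon.
Gln: 2 codons.
2 × 2 × 1 × 4 × 2 × 1 × 2 = 64.

64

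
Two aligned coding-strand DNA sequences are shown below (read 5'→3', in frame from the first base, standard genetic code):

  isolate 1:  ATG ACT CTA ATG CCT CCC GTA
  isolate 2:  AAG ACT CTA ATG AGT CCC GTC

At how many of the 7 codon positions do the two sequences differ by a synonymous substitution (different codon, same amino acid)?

Codon 1: ATG Met / AAG Lys — nonsynonymous.
Codon 2: ACT Thr / ACT Thr — identical.
Codon 3: CTA Leu / CTA Leu — identical.
Codon 4: ATG Met / ATG Met — identical.
Codon 5: CCT Pro / AGT Ser — nonsynonymous.
Codon 6: CCC Pro / CCC Pro — identical.
Codon 7: GTA Val / GTC Val — synonymous.
Synonymous differences: 1.

1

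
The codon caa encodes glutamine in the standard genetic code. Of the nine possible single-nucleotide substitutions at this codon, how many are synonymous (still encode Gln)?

1

Position 1: none → 0 synonymous.
Position 2: none → 0 synonymous.
Position 3: CAG → 1 synonymous.
Total: 0 + 0 + 1 = 1.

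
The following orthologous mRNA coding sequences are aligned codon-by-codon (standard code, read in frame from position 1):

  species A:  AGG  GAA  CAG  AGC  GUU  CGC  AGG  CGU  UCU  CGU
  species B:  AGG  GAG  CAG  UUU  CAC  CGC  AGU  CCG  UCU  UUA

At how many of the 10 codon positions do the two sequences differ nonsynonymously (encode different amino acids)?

5

Codon 1: AGG Arg / AGG Arg — identical.
Codon 2: GAA Glu / GAG Glu — synonymous.
Codon 3: CAG Gln / CAG Gln — identical.
Codon 4: AGC Ser / UUU Phe — nonsynonymous.
Codon 5: GUU Val / CAC His — nonsynonymous.
Codon 6: CGC Arg / CGC Arg — identical.
Codon 7: AGG Arg / AGU Ser — nonsynonymous.
Codon 8: CGU Arg / CCG Pro — nonsynonymous.
Codon 9: UCU Ser / UCU Ser — identical.
Codon 10: CGU Arg / UUA Leu — nonsynonymous.
Nonsynonymous differences: 5.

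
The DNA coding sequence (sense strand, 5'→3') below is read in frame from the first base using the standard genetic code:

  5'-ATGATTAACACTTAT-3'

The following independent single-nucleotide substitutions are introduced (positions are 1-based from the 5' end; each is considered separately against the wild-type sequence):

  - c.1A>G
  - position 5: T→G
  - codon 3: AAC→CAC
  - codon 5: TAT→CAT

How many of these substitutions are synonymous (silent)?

Codon 1: ATG (Met) → GTG (Val) — missense.
Codon 2: ATT (Ile) → AGT (Ser) — missense.
Codon 3: AAC (Asn) → CAC (His) — missense.
Codon 5: TAT (Tyr) → CAT (His) — missense.
Synonymous: 0 of 4.

0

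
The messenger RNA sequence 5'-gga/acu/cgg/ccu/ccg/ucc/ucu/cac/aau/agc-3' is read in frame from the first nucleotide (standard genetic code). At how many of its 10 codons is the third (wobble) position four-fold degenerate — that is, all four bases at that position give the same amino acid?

7

Codon 1 GGA (Gly): third position 4-fold.
Codon 2 ACU (Thr): third position 4-fold.
Codon 3 CGG (Arg): third position 4-fold.
Codon 4 CCU (Pro): third position 4-fold.
Codon 5 CCG (Pro): third position 4-fold.
Codon 6 UCC (Ser): third position 4-fold.
Codon 7 UCU (Ser): third position 4-fold.
Codon 8 CAC (His): third position 2-fold.
Codon 9 AAU (Asn): third position 2-fold.
Codon 10 AGC (Ser): third position 2-fold.
Four-fold degenerate third positions: 7.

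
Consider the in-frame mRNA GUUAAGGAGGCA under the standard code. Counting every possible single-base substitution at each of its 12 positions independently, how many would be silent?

Codon 1 (GUU, Val): 3 synonymous substitutions.
Codon 2 (AAG, Lys): 1 synonymous substitution.
Codon 3 (GAG, Glu): 1 synonymous substitution.
Codon 4 (GCA, Ala): 3 synonymous substitutions.
Total: 3 + 1 + 1 + 3 = 8.

8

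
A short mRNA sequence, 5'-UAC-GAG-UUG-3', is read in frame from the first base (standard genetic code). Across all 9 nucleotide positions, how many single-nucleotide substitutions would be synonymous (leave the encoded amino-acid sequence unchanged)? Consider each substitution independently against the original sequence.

Codon 1 (UAC, Tyr): 1 synonymous substitution.
Codon 2 (GAG, Glu): 1 synonymous substitution.
Codon 3 (UUG, Leu): 2 synonymous substitutions.
Total: 1 + 1 + 2 = 4.

4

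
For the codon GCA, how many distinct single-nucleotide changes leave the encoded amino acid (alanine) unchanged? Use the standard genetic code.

3

Position 1: none → 0 synonymous.
Position 2: none → 0 synonymous.
Position 3: GCU, GCC, GCG → 3 synonymous.
Total: 0 + 0 + 3 = 3.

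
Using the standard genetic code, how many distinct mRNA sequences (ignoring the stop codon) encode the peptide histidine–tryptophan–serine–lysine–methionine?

His: 2 codons.
Trp: 1 codon.
Ser: 6 codons.
Lys: 2 codons.
Met: 1 codon.
2 × 1 × 6 × 2 × 1 = 24.

24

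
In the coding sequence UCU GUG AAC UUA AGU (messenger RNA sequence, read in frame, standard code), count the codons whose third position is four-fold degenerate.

Codon 1 UCU (Ser): third position 4-fold.
Codon 2 GUG (Val): third position 4-fold.
Codon 3 AAC (Asn): third position 2-fold.
Codon 4 UUA (Leu): third position 2-fold.
Codon 5 AGU (Ser): third position 2-fold.
Four-fold degenerate third positions: 2.

2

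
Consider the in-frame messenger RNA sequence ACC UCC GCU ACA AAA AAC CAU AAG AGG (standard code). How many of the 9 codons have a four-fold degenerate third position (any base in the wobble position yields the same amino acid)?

Codon 1 ACC (Thr): third position 4-fold.
Codon 2 UCC (Ser): third position 4-fold.
Codon 3 GCU (Ala): third position 4-fold.
Codon 4 ACA (Thr): third position 4-fold.
Codon 5 AAA (Lys): third position 2-fold.
Codon 6 AAC (Asn): third position 2-fold.
Codon 7 CAU (His): third position 2-fold.
Codon 8 AAG (Lys): third position 2-fold.
Codon 9 AGG (Arg): third position 2-fold.
Four-fold degenerate third positions: 4.

4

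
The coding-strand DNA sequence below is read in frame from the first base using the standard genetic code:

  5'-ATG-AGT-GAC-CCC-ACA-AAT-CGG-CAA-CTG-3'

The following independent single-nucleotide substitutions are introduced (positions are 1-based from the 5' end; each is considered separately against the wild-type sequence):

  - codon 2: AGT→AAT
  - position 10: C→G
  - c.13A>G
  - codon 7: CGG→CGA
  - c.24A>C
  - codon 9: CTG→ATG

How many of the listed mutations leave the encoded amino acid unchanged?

Codon 2: AGT (Ser) → AAT (Asn) — missense.
Codon 4: CCC (Pro) → GCC (Ala) — missense.
Codon 5: ACA (Thr) → GCA (Ala) — missense.
Codon 7: CGG (Arg) → CGA (Arg) — synonymous.
Codon 8: CAA (Gln) → CAC (His) — missense.
Codon 9: CTG (Leu) → ATG (Met) — missense.
Synonymous: 1 of 6.

1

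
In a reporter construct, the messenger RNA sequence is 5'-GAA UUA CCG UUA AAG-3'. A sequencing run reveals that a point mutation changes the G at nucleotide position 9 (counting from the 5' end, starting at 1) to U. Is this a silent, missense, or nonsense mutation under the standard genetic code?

silent

Position 9 falls in codon 3: CCG → Pro.
After the substitution the codon is CCU → Pro.
Both encode Pro, so the change is synonymous.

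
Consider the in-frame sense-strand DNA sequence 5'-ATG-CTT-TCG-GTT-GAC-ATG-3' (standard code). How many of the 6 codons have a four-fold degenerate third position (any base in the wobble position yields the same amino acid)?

3

Codon 1 ATG (Met): third position 1-fold.
Codon 2 CTT (Leu): third position 4-fold.
Codon 3 TCG (Ser): third position 4-fold.
Codon 4 GTT (Val): third position 4-fold.
Codon 5 GAC (Asp): third position 2-fold.
Codon 6 ATG (Met): third position 1-fold.
Four-fold degenerate third positions: 3.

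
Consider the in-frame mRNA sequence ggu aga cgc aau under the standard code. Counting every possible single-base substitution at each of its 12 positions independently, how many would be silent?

9

Codon 1 (GGU, Gly): 3 synonymous substitutions.
Codon 2 (AGA, Arg): 2 synonymous substitutions.
Codon 3 (CGC, Arg): 3 synonymous substitutions.
Codon 4 (AAU, Asn): 1 synonymous substitution.
Total: 3 + 2 + 3 + 1 = 9.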